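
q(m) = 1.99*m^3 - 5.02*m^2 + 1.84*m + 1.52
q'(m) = 5.97*m^2 - 10.04*m + 1.84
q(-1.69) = -25.53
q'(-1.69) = 35.86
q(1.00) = 0.33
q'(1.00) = -2.23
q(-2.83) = -89.00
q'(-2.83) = 78.07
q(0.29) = 1.68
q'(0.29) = -0.57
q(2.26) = 3.01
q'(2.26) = 9.64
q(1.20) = -0.06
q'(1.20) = -1.61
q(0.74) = 0.94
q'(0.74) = -2.32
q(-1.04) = -8.06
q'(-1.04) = 18.74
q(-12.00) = -4182.16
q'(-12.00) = 982.00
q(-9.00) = -1872.37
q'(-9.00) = 575.77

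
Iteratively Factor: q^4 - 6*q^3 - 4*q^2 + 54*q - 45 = (q - 3)*(q^3 - 3*q^2 - 13*q + 15) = (q - 3)*(q + 3)*(q^2 - 6*q + 5) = (q - 5)*(q - 3)*(q + 3)*(q - 1)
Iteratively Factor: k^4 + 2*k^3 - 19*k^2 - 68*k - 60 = (k + 2)*(k^3 - 19*k - 30) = (k + 2)^2*(k^2 - 2*k - 15) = (k + 2)^2*(k + 3)*(k - 5)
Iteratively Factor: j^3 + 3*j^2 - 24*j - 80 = (j + 4)*(j^2 - j - 20) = (j - 5)*(j + 4)*(j + 4)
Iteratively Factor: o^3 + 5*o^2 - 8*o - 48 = (o - 3)*(o^2 + 8*o + 16) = (o - 3)*(o + 4)*(o + 4)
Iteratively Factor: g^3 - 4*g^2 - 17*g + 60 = (g - 5)*(g^2 + g - 12) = (g - 5)*(g + 4)*(g - 3)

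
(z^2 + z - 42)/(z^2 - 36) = (z + 7)/(z + 6)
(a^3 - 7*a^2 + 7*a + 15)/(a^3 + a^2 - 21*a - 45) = (a^2 - 2*a - 3)/(a^2 + 6*a + 9)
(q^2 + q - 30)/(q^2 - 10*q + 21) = (q^2 + q - 30)/(q^2 - 10*q + 21)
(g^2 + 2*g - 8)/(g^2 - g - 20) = (g - 2)/(g - 5)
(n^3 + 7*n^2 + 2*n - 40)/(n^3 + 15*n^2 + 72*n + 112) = (n^2 + 3*n - 10)/(n^2 + 11*n + 28)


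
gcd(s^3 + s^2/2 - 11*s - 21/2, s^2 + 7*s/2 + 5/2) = s + 1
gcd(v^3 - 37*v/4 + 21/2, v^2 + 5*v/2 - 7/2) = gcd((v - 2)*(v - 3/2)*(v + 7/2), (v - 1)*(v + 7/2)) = v + 7/2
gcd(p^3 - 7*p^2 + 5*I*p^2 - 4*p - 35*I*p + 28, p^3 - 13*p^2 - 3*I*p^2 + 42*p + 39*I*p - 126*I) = p - 7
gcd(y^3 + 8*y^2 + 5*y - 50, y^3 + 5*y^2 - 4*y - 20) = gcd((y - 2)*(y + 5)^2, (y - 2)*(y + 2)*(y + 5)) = y^2 + 3*y - 10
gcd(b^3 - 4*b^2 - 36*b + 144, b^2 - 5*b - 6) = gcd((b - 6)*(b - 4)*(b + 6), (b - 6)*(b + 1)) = b - 6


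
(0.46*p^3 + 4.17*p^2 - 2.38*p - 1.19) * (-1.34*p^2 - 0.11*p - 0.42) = -0.6164*p^5 - 5.6384*p^4 + 2.5373*p^3 + 0.105*p^2 + 1.1305*p + 0.4998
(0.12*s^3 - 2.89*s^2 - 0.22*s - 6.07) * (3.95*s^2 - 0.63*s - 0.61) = 0.474*s^5 - 11.4911*s^4 + 0.8785*s^3 - 22.075*s^2 + 3.9583*s + 3.7027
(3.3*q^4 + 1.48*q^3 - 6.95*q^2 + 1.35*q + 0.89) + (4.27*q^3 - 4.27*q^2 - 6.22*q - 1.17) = 3.3*q^4 + 5.75*q^3 - 11.22*q^2 - 4.87*q - 0.28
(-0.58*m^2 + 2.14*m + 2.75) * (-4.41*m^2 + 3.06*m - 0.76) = 2.5578*m^4 - 11.2122*m^3 - 5.1383*m^2 + 6.7886*m - 2.09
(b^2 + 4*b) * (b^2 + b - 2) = b^4 + 5*b^3 + 2*b^2 - 8*b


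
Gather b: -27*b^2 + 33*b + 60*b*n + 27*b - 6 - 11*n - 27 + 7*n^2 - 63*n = -27*b^2 + b*(60*n + 60) + 7*n^2 - 74*n - 33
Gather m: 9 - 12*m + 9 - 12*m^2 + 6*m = -12*m^2 - 6*m + 18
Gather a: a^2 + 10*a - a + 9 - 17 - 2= a^2 + 9*a - 10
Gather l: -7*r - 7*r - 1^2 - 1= -14*r - 2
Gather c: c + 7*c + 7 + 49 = 8*c + 56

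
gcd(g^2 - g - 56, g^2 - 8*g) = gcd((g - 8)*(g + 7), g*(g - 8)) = g - 8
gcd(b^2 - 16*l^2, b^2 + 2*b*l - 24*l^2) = b - 4*l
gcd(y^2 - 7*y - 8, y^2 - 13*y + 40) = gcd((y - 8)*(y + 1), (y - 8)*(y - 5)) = y - 8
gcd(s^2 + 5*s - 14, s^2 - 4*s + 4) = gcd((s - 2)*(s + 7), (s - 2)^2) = s - 2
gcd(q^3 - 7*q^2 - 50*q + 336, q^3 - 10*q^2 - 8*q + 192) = q^2 - 14*q + 48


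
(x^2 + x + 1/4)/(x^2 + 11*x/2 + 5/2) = (x + 1/2)/(x + 5)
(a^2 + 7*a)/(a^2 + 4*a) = (a + 7)/(a + 4)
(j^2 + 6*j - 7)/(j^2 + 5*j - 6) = (j + 7)/(j + 6)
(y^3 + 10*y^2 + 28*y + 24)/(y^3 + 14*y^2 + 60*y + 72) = (y + 2)/(y + 6)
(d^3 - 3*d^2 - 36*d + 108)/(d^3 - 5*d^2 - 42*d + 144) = (d - 6)/(d - 8)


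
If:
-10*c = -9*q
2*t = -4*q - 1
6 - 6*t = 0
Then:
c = -27/40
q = -3/4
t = 1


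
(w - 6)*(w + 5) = w^2 - w - 30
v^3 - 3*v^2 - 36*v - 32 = (v - 8)*(v + 1)*(v + 4)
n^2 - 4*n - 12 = (n - 6)*(n + 2)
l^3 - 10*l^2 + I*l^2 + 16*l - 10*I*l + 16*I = (l - 8)*(l - 2)*(l + I)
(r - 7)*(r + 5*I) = r^2 - 7*r + 5*I*r - 35*I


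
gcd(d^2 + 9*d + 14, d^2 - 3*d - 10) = d + 2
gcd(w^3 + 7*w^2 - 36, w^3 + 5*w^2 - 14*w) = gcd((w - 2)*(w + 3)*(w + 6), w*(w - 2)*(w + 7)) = w - 2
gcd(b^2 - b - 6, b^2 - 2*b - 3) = b - 3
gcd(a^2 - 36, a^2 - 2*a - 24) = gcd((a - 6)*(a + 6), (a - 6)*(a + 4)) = a - 6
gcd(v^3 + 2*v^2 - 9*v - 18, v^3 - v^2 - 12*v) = v + 3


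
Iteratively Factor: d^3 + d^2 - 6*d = (d - 2)*(d^2 + 3*d) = (d - 2)*(d + 3)*(d)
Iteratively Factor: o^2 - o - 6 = (o - 3)*(o + 2)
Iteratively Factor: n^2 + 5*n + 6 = (n + 2)*(n + 3)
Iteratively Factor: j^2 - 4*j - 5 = (j - 5)*(j + 1)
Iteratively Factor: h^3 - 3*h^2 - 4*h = (h + 1)*(h^2 - 4*h) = (h - 4)*(h + 1)*(h)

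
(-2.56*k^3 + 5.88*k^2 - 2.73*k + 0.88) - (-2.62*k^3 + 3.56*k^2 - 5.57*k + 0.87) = 0.0600000000000001*k^3 + 2.32*k^2 + 2.84*k + 0.01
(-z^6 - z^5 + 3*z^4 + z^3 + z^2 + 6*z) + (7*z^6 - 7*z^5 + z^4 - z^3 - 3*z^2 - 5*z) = 6*z^6 - 8*z^5 + 4*z^4 - 2*z^2 + z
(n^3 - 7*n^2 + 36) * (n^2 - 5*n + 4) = n^5 - 12*n^4 + 39*n^3 + 8*n^2 - 180*n + 144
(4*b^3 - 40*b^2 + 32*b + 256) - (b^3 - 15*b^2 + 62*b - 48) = 3*b^3 - 25*b^2 - 30*b + 304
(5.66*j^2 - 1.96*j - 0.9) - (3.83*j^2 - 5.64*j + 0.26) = 1.83*j^2 + 3.68*j - 1.16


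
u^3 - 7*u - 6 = (u - 3)*(u + 1)*(u + 2)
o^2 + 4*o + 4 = (o + 2)^2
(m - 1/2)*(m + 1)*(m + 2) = m^3 + 5*m^2/2 + m/2 - 1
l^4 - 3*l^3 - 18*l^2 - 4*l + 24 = (l - 6)*(l - 1)*(l + 2)^2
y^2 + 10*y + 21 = (y + 3)*(y + 7)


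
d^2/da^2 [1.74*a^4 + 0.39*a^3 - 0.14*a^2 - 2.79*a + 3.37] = 20.88*a^2 + 2.34*a - 0.28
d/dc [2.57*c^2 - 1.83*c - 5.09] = 5.14*c - 1.83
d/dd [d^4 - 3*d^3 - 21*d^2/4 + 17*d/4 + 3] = 4*d^3 - 9*d^2 - 21*d/2 + 17/4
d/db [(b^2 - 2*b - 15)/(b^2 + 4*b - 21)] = 6*(b^2 - 2*b + 17)/(b^4 + 8*b^3 - 26*b^2 - 168*b + 441)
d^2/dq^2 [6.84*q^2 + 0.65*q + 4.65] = 13.6800000000000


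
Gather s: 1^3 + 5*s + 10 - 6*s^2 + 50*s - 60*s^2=-66*s^2 + 55*s + 11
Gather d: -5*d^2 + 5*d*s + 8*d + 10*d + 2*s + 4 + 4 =-5*d^2 + d*(5*s + 18) + 2*s + 8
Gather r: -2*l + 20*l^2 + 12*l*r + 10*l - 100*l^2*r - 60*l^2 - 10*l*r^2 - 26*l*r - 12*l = -40*l^2 - 10*l*r^2 - 4*l + r*(-100*l^2 - 14*l)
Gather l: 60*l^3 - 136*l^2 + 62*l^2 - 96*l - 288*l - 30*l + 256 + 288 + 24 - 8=60*l^3 - 74*l^2 - 414*l + 560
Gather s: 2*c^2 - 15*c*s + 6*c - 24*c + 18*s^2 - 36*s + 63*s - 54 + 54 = 2*c^2 - 18*c + 18*s^2 + s*(27 - 15*c)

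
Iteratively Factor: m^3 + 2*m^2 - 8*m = (m - 2)*(m^2 + 4*m) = (m - 2)*(m + 4)*(m)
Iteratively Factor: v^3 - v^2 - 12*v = (v - 4)*(v^2 + 3*v) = v*(v - 4)*(v + 3)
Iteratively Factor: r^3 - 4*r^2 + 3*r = (r)*(r^2 - 4*r + 3) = r*(r - 1)*(r - 3)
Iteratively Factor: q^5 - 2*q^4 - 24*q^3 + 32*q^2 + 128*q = (q + 4)*(q^4 - 6*q^3 + 32*q) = (q - 4)*(q + 4)*(q^3 - 2*q^2 - 8*q) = (q - 4)^2*(q + 4)*(q^2 + 2*q) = (q - 4)^2*(q + 2)*(q + 4)*(q)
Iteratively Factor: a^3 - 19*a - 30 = (a - 5)*(a^2 + 5*a + 6) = (a - 5)*(a + 3)*(a + 2)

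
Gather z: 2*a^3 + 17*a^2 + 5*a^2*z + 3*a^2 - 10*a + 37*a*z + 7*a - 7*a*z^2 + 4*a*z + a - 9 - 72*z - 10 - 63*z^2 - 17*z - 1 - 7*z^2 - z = 2*a^3 + 20*a^2 - 2*a + z^2*(-7*a - 70) + z*(5*a^2 + 41*a - 90) - 20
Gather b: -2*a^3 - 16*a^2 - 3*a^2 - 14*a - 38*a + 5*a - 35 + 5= -2*a^3 - 19*a^2 - 47*a - 30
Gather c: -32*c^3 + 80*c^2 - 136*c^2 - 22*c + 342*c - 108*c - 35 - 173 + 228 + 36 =-32*c^3 - 56*c^2 + 212*c + 56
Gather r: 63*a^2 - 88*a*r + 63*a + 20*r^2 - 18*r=63*a^2 + 63*a + 20*r^2 + r*(-88*a - 18)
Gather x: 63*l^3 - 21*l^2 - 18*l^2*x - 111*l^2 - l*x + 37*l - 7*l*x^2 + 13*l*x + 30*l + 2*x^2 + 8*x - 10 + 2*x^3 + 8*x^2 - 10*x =63*l^3 - 132*l^2 + 67*l + 2*x^3 + x^2*(10 - 7*l) + x*(-18*l^2 + 12*l - 2) - 10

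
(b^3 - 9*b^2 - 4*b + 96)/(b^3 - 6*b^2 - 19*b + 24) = (b - 4)/(b - 1)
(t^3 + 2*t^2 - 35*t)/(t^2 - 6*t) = (t^2 + 2*t - 35)/(t - 6)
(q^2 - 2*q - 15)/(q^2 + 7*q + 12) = (q - 5)/(q + 4)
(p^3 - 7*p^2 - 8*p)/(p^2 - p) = (p^2 - 7*p - 8)/(p - 1)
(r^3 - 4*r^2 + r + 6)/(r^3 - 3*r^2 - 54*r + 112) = (r^2 - 2*r - 3)/(r^2 - r - 56)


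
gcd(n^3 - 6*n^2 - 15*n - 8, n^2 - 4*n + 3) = 1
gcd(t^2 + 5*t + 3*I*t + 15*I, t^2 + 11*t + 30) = t + 5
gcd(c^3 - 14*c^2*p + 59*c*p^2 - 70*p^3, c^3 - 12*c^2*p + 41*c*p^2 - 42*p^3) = c^2 - 9*c*p + 14*p^2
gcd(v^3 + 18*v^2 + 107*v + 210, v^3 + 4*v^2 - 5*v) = v + 5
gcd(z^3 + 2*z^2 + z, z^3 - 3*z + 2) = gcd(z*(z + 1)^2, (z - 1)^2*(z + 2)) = 1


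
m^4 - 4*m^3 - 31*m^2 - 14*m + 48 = (m - 8)*(m - 1)*(m + 2)*(m + 3)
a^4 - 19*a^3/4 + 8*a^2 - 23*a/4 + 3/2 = (a - 2)*(a - 1)^2*(a - 3/4)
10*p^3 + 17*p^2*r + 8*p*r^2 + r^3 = (p + r)*(2*p + r)*(5*p + r)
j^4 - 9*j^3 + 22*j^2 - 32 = (j - 4)^2*(j - 2)*(j + 1)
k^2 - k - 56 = (k - 8)*(k + 7)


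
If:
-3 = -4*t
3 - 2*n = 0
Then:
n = 3/2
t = 3/4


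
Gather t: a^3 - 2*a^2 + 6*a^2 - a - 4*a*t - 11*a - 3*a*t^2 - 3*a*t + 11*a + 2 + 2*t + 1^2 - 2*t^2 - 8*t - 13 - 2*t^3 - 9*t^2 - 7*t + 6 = a^3 + 4*a^2 - a - 2*t^3 + t^2*(-3*a - 11) + t*(-7*a - 13) - 4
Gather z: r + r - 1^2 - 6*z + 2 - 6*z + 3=2*r - 12*z + 4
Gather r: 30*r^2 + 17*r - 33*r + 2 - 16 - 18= 30*r^2 - 16*r - 32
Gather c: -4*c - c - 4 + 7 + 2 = 5 - 5*c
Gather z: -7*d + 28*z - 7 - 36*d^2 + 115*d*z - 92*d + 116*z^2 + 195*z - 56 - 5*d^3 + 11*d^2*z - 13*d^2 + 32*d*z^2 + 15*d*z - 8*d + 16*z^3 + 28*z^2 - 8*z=-5*d^3 - 49*d^2 - 107*d + 16*z^3 + z^2*(32*d + 144) + z*(11*d^2 + 130*d + 215) - 63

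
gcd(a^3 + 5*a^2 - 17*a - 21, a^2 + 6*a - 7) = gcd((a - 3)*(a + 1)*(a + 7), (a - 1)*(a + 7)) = a + 7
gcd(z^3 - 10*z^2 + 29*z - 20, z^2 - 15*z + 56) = 1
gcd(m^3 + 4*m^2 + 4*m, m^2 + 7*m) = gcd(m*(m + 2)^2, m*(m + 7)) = m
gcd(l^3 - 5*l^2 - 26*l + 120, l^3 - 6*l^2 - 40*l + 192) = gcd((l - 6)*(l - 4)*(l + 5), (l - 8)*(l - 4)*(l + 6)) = l - 4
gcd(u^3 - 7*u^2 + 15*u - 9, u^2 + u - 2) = u - 1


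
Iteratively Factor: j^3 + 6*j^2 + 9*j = (j)*(j^2 + 6*j + 9) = j*(j + 3)*(j + 3)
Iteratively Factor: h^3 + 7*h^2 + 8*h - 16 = (h + 4)*(h^2 + 3*h - 4) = (h + 4)^2*(h - 1)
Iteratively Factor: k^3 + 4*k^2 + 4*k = (k + 2)*(k^2 + 2*k) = k*(k + 2)*(k + 2)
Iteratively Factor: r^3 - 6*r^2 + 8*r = (r - 4)*(r^2 - 2*r) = (r - 4)*(r - 2)*(r)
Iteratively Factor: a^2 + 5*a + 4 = (a + 4)*(a + 1)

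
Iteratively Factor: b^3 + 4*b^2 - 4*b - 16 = (b - 2)*(b^2 + 6*b + 8) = (b - 2)*(b + 4)*(b + 2)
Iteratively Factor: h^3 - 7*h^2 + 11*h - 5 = (h - 1)*(h^2 - 6*h + 5) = (h - 1)^2*(h - 5)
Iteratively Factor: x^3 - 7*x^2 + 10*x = (x - 2)*(x^2 - 5*x) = (x - 5)*(x - 2)*(x)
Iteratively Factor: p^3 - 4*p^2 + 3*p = (p - 3)*(p^2 - p) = (p - 3)*(p - 1)*(p)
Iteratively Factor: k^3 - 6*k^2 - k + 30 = (k - 5)*(k^2 - k - 6) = (k - 5)*(k - 3)*(k + 2)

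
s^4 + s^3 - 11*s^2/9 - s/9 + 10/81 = (s - 2/3)*(s - 1/3)*(s + 1/3)*(s + 5/3)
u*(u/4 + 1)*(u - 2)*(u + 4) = u^4/4 + 3*u^3/2 - 8*u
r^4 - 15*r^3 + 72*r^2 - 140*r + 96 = (r - 8)*(r - 3)*(r - 2)^2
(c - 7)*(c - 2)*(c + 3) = c^3 - 6*c^2 - 13*c + 42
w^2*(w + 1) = w^3 + w^2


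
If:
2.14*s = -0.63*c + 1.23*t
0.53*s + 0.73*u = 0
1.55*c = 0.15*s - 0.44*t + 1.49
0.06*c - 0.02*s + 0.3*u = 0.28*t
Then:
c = 0.87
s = -0.10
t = 0.27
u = 0.07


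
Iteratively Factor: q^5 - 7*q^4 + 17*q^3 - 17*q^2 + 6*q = (q)*(q^4 - 7*q^3 + 17*q^2 - 17*q + 6) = q*(q - 2)*(q^3 - 5*q^2 + 7*q - 3) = q*(q - 3)*(q - 2)*(q^2 - 2*q + 1) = q*(q - 3)*(q - 2)*(q - 1)*(q - 1)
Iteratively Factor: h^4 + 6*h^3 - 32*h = (h - 2)*(h^3 + 8*h^2 + 16*h) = (h - 2)*(h + 4)*(h^2 + 4*h) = h*(h - 2)*(h + 4)*(h + 4)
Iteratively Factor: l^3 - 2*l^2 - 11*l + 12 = (l - 4)*(l^2 + 2*l - 3) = (l - 4)*(l + 3)*(l - 1)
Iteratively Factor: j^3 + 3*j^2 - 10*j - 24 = (j + 4)*(j^2 - j - 6) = (j - 3)*(j + 4)*(j + 2)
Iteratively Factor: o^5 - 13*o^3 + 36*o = (o)*(o^4 - 13*o^2 + 36) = o*(o + 3)*(o^3 - 3*o^2 - 4*o + 12) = o*(o - 2)*(o + 3)*(o^2 - o - 6) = o*(o - 3)*(o - 2)*(o + 3)*(o + 2)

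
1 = 1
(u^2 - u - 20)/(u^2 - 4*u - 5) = (u + 4)/(u + 1)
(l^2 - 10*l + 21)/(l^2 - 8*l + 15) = (l - 7)/(l - 5)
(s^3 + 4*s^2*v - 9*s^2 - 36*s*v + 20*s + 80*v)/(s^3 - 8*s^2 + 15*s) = (s^2 + 4*s*v - 4*s - 16*v)/(s*(s - 3))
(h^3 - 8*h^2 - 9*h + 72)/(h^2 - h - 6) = (h^2 - 5*h - 24)/(h + 2)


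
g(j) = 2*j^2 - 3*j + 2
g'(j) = 4*j - 3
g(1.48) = 1.94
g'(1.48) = 2.92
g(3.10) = 11.92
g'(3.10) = 9.40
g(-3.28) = 33.36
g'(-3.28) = -16.12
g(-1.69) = 12.78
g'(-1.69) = -9.76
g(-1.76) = 13.48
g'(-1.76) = -10.04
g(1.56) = 2.19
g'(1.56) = 3.24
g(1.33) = 1.55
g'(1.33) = 2.32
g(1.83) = 3.21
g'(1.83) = 4.32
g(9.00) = 137.00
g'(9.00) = 33.00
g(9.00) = 137.00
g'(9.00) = 33.00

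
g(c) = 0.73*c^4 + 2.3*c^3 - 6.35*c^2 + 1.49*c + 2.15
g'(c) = 2.92*c^3 + 6.9*c^2 - 12.7*c + 1.49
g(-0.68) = -2.37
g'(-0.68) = 12.40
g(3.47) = 132.80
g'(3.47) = 162.51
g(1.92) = 7.80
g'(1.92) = 23.21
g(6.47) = 1648.11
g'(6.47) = 999.01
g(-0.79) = -3.84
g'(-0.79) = 14.39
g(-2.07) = -35.14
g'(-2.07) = 31.45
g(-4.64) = -32.87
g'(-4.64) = -82.73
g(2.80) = 51.90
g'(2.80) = 84.13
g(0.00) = 2.15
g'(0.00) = 1.49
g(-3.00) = -62.44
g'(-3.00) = 22.85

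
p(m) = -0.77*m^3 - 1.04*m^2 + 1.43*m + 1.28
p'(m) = -2.31*m^2 - 2.08*m + 1.43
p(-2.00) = 0.42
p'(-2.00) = -3.65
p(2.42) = -12.26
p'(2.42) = -17.13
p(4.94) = -109.86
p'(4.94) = -65.22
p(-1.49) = -0.61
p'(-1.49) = -0.60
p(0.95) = 1.04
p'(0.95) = -2.63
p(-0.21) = 0.94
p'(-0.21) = 1.76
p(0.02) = 1.31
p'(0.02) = 1.39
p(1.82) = -4.20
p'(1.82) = -10.01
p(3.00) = -24.58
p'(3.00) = -25.60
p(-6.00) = 121.58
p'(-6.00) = -69.25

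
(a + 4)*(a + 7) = a^2 + 11*a + 28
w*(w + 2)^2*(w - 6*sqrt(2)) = w^4 - 6*sqrt(2)*w^3 + 4*w^3 - 24*sqrt(2)*w^2 + 4*w^2 - 24*sqrt(2)*w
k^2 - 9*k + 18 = (k - 6)*(k - 3)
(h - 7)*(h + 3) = h^2 - 4*h - 21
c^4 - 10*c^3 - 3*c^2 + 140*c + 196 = (c - 7)^2*(c + 2)^2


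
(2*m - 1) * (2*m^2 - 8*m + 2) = 4*m^3 - 18*m^2 + 12*m - 2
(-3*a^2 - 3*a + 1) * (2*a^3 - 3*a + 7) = -6*a^5 - 6*a^4 + 11*a^3 - 12*a^2 - 24*a + 7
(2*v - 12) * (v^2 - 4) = 2*v^3 - 12*v^2 - 8*v + 48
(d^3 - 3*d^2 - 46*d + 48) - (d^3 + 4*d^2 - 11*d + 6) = -7*d^2 - 35*d + 42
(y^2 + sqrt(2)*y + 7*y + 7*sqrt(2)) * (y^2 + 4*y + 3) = y^4 + sqrt(2)*y^3 + 11*y^3 + 11*sqrt(2)*y^2 + 31*y^2 + 21*y + 31*sqrt(2)*y + 21*sqrt(2)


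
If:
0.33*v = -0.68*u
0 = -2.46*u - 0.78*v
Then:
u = 0.00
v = 0.00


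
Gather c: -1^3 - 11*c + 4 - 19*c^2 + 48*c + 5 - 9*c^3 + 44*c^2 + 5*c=-9*c^3 + 25*c^2 + 42*c + 8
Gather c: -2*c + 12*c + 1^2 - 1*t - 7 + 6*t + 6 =10*c + 5*t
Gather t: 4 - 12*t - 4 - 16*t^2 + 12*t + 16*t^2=0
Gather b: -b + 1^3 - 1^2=-b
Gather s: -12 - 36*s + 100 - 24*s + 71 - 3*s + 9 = 168 - 63*s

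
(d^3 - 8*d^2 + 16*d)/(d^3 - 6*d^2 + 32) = d/(d + 2)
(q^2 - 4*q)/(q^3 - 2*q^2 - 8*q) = 1/(q + 2)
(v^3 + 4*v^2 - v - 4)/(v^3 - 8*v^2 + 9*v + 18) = (v^2 + 3*v - 4)/(v^2 - 9*v + 18)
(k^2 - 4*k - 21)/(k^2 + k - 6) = (k - 7)/(k - 2)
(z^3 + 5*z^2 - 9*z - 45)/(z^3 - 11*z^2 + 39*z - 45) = (z^2 + 8*z + 15)/(z^2 - 8*z + 15)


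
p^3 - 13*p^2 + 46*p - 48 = (p - 8)*(p - 3)*(p - 2)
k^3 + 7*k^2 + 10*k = k*(k + 2)*(k + 5)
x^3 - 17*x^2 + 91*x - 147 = (x - 7)^2*(x - 3)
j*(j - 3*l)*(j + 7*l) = j^3 + 4*j^2*l - 21*j*l^2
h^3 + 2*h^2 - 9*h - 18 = (h - 3)*(h + 2)*(h + 3)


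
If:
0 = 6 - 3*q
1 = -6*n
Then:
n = -1/6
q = 2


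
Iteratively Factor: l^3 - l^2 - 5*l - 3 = (l + 1)*(l^2 - 2*l - 3) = (l + 1)^2*(l - 3)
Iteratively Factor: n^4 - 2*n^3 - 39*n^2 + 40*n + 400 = (n - 5)*(n^3 + 3*n^2 - 24*n - 80) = (n - 5)*(n + 4)*(n^2 - n - 20) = (n - 5)^2*(n + 4)*(n + 4)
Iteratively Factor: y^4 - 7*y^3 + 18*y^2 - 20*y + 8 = (y - 2)*(y^3 - 5*y^2 + 8*y - 4) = (y - 2)*(y - 1)*(y^2 - 4*y + 4) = (y - 2)^2*(y - 1)*(y - 2)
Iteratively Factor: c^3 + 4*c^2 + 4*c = (c + 2)*(c^2 + 2*c) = (c + 2)^2*(c)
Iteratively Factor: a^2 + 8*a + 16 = (a + 4)*(a + 4)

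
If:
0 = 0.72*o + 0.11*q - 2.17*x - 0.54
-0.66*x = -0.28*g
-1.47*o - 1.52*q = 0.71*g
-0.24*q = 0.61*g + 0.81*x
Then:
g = 0.43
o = 1.56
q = -1.71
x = 0.18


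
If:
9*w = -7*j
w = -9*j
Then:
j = 0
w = 0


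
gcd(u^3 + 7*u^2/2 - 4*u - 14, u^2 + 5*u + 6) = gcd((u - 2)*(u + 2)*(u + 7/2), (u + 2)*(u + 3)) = u + 2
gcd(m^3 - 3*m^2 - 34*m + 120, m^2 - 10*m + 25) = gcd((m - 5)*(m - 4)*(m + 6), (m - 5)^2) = m - 5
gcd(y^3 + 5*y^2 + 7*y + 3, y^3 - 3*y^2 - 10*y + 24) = y + 3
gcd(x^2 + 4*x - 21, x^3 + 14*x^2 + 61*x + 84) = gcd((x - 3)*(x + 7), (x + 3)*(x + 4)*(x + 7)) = x + 7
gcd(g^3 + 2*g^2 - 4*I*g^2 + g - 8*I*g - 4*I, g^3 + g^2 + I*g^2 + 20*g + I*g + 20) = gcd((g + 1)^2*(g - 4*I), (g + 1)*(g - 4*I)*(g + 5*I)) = g^2 + g*(1 - 4*I) - 4*I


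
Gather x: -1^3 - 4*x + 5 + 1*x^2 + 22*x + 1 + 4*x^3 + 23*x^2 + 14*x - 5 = 4*x^3 + 24*x^2 + 32*x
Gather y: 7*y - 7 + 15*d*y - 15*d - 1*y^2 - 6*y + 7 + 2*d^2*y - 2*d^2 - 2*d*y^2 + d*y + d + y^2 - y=-2*d^2 - 2*d*y^2 - 14*d + y*(2*d^2 + 16*d)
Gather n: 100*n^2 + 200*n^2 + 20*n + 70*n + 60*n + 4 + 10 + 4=300*n^2 + 150*n + 18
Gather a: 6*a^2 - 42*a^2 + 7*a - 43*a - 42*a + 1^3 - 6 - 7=-36*a^2 - 78*a - 12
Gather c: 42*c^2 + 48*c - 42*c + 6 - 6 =42*c^2 + 6*c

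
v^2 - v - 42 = (v - 7)*(v + 6)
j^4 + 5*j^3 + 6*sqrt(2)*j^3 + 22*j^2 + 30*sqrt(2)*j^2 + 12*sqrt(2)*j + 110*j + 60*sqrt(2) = (j + 5)*(j + sqrt(2))*(j + 2*sqrt(2))*(j + 3*sqrt(2))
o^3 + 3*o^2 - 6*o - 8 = (o - 2)*(o + 1)*(o + 4)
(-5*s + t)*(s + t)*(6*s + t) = -30*s^3 - 29*s^2*t + 2*s*t^2 + t^3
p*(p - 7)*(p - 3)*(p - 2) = p^4 - 12*p^3 + 41*p^2 - 42*p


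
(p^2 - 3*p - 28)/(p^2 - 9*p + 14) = (p + 4)/(p - 2)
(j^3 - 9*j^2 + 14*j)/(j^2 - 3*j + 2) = j*(j - 7)/(j - 1)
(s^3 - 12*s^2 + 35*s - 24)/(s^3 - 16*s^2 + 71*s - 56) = (s - 3)/(s - 7)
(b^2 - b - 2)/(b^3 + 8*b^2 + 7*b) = (b - 2)/(b*(b + 7))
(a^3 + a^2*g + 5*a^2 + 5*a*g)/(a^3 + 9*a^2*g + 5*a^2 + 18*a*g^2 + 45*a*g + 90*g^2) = a*(a + g)/(a^2 + 9*a*g + 18*g^2)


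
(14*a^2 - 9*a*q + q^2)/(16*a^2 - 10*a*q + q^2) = (-7*a + q)/(-8*a + q)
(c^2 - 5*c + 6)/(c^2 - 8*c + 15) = (c - 2)/(c - 5)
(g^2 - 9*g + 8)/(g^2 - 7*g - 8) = (g - 1)/(g + 1)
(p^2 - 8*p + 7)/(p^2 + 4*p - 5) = (p - 7)/(p + 5)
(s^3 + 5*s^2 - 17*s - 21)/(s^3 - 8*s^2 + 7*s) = (s^3 + 5*s^2 - 17*s - 21)/(s*(s^2 - 8*s + 7))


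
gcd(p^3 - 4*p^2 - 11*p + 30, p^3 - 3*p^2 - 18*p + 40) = p^2 - 7*p + 10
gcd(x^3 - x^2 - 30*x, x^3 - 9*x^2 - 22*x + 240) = x^2 - x - 30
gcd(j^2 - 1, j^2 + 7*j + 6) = j + 1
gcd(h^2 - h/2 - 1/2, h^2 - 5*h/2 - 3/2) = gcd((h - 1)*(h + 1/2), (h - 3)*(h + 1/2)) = h + 1/2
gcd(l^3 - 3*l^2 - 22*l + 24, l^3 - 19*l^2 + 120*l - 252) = l - 6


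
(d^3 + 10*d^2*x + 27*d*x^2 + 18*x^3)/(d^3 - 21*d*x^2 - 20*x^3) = (-d^2 - 9*d*x - 18*x^2)/(-d^2 + d*x + 20*x^2)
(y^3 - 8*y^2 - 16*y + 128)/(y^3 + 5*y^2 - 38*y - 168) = (y^2 - 12*y + 32)/(y^2 + y - 42)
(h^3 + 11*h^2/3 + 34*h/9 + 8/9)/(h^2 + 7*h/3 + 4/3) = (3*h^2 + 7*h + 2)/(3*(h + 1))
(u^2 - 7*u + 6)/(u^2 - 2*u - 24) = (u - 1)/(u + 4)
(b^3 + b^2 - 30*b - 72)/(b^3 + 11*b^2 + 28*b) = (b^2 - 3*b - 18)/(b*(b + 7))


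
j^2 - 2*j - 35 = (j - 7)*(j + 5)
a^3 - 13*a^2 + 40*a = a*(a - 8)*(a - 5)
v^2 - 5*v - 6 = (v - 6)*(v + 1)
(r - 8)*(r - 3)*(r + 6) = r^3 - 5*r^2 - 42*r + 144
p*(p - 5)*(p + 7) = p^3 + 2*p^2 - 35*p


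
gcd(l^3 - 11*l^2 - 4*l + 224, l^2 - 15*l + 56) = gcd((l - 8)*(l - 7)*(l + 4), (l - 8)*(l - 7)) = l^2 - 15*l + 56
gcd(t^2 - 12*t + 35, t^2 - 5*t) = t - 5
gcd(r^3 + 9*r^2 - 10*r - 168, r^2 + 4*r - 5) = 1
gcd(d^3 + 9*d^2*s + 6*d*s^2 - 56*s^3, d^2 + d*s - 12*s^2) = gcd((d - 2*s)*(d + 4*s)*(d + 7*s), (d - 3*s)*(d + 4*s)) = d + 4*s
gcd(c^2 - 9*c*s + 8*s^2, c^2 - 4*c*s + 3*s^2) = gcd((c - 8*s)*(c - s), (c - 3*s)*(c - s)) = -c + s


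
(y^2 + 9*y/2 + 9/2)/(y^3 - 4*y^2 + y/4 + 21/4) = 2*(2*y^2 + 9*y + 9)/(4*y^3 - 16*y^2 + y + 21)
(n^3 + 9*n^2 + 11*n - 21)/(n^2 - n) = n + 10 + 21/n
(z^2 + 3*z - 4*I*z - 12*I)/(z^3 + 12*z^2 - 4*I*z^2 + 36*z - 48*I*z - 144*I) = (z + 3)/(z^2 + 12*z + 36)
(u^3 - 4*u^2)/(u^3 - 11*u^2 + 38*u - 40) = u^2/(u^2 - 7*u + 10)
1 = 1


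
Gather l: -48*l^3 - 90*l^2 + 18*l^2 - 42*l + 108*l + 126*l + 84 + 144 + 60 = -48*l^3 - 72*l^2 + 192*l + 288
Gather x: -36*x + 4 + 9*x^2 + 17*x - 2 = 9*x^2 - 19*x + 2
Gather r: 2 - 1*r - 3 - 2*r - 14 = -3*r - 15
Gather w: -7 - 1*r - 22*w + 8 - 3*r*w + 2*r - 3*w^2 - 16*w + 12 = r - 3*w^2 + w*(-3*r - 38) + 13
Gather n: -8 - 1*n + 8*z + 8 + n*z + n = n*z + 8*z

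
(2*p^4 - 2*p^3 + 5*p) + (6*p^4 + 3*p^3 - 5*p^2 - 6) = 8*p^4 + p^3 - 5*p^2 + 5*p - 6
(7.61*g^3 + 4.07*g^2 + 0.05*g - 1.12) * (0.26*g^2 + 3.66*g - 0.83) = 1.9786*g^5 + 28.9108*g^4 + 8.5929*g^3 - 3.4863*g^2 - 4.1407*g + 0.9296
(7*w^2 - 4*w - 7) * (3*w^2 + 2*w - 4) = 21*w^4 + 2*w^3 - 57*w^2 + 2*w + 28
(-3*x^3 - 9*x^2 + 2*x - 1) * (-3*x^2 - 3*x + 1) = 9*x^5 + 36*x^4 + 18*x^3 - 12*x^2 + 5*x - 1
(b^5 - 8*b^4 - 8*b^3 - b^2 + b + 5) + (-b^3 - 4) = b^5 - 8*b^4 - 9*b^3 - b^2 + b + 1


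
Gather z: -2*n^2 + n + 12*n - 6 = -2*n^2 + 13*n - 6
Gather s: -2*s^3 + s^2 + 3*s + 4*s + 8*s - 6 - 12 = -2*s^3 + s^2 + 15*s - 18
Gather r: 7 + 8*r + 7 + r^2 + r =r^2 + 9*r + 14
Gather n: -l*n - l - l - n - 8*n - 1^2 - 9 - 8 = -2*l + n*(-l - 9) - 18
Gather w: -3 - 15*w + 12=9 - 15*w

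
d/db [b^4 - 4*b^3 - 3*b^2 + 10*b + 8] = 4*b^3 - 12*b^2 - 6*b + 10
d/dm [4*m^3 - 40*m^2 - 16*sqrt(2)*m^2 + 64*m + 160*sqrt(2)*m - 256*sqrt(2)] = 12*m^2 - 80*m - 32*sqrt(2)*m + 64 + 160*sqrt(2)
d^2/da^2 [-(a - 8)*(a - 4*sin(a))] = 2*(16 - 2*a)*sin(a) + 8*cos(a) - 2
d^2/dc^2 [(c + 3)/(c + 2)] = 2/(c + 2)^3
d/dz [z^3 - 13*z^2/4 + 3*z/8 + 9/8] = 3*z^2 - 13*z/2 + 3/8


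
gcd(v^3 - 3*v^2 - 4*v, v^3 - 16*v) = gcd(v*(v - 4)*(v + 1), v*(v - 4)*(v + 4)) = v^2 - 4*v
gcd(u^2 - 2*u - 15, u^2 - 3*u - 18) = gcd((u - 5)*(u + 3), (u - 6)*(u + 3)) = u + 3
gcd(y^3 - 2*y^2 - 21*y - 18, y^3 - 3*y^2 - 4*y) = y + 1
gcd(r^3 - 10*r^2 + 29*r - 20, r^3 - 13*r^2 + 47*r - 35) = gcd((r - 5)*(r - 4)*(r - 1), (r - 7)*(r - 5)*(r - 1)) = r^2 - 6*r + 5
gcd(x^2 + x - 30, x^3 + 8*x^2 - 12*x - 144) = x + 6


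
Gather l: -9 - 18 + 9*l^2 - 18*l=9*l^2 - 18*l - 27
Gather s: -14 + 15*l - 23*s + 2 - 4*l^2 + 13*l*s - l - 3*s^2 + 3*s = -4*l^2 + 14*l - 3*s^2 + s*(13*l - 20) - 12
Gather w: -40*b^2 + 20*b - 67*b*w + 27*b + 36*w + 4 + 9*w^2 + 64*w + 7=-40*b^2 + 47*b + 9*w^2 + w*(100 - 67*b) + 11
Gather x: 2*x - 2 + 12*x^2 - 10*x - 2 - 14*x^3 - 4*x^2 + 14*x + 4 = -14*x^3 + 8*x^2 + 6*x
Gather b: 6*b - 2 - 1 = 6*b - 3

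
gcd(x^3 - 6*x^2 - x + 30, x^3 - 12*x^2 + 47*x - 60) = x^2 - 8*x + 15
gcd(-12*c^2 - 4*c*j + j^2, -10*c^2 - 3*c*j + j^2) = 2*c + j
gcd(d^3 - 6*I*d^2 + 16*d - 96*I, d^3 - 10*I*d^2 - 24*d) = d^2 - 10*I*d - 24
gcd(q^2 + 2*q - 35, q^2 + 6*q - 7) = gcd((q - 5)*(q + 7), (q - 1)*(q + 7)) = q + 7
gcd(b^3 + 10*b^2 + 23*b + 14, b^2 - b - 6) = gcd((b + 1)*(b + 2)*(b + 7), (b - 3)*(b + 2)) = b + 2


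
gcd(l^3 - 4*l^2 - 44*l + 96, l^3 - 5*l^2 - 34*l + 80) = l^2 - 10*l + 16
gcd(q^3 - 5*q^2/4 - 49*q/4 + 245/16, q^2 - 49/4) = q^2 - 49/4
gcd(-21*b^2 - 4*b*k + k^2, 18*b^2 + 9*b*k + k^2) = 3*b + k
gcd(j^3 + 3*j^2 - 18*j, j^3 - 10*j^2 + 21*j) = j^2 - 3*j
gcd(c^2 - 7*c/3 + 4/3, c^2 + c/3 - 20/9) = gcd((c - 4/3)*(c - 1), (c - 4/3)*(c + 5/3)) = c - 4/3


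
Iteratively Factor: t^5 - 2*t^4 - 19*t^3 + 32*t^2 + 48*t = (t + 4)*(t^4 - 6*t^3 + 5*t^2 + 12*t) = (t - 3)*(t + 4)*(t^3 - 3*t^2 - 4*t) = t*(t - 3)*(t + 4)*(t^2 - 3*t - 4) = t*(t - 3)*(t + 1)*(t + 4)*(t - 4)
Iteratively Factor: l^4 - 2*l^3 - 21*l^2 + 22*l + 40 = (l - 2)*(l^3 - 21*l - 20) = (l - 2)*(l + 4)*(l^2 - 4*l - 5) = (l - 5)*(l - 2)*(l + 4)*(l + 1)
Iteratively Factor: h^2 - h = (h - 1)*(h)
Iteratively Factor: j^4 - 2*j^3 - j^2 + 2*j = (j - 2)*(j^3 - j) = (j - 2)*(j + 1)*(j^2 - j) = j*(j - 2)*(j + 1)*(j - 1)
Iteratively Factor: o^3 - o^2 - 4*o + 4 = (o + 2)*(o^2 - 3*o + 2) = (o - 2)*(o + 2)*(o - 1)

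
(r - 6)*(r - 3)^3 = r^4 - 15*r^3 + 81*r^2 - 189*r + 162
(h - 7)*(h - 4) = h^2 - 11*h + 28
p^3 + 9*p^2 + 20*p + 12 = (p + 1)*(p + 2)*(p + 6)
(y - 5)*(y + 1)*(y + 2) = y^3 - 2*y^2 - 13*y - 10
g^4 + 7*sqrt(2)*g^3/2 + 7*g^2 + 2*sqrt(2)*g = g*(g + sqrt(2)/2)*(g + sqrt(2))*(g + 2*sqrt(2))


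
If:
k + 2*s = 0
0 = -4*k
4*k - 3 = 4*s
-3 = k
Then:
No Solution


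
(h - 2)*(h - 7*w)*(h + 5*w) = h^3 - 2*h^2*w - 2*h^2 - 35*h*w^2 + 4*h*w + 70*w^2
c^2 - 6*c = c*(c - 6)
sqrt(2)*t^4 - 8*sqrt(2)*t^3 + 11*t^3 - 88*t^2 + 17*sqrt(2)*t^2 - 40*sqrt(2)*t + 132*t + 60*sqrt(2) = (t - 6)*(t - 2)*(t + 5*sqrt(2))*(sqrt(2)*t + 1)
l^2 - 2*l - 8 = (l - 4)*(l + 2)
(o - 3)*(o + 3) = o^2 - 9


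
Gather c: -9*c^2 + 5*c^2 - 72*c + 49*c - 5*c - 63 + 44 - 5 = -4*c^2 - 28*c - 24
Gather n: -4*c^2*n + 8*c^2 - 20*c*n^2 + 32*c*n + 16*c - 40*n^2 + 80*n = 8*c^2 + 16*c + n^2*(-20*c - 40) + n*(-4*c^2 + 32*c + 80)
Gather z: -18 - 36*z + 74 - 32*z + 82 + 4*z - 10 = 128 - 64*z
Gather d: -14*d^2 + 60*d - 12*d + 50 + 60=-14*d^2 + 48*d + 110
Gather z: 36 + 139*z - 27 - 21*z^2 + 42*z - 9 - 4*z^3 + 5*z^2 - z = -4*z^3 - 16*z^2 + 180*z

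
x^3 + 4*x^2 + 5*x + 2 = (x + 1)^2*(x + 2)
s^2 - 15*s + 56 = (s - 8)*(s - 7)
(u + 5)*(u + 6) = u^2 + 11*u + 30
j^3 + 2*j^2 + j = j*(j + 1)^2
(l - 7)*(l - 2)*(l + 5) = l^3 - 4*l^2 - 31*l + 70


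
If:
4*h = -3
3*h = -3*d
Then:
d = 3/4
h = -3/4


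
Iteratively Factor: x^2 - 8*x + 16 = (x - 4)*(x - 4)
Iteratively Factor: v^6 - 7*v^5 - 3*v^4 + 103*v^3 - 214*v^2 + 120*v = (v - 3)*(v^5 - 4*v^4 - 15*v^3 + 58*v^2 - 40*v) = (v - 5)*(v - 3)*(v^4 + v^3 - 10*v^2 + 8*v) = v*(v - 5)*(v - 3)*(v^3 + v^2 - 10*v + 8) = v*(v - 5)*(v - 3)*(v - 1)*(v^2 + 2*v - 8) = v*(v - 5)*(v - 3)*(v - 2)*(v - 1)*(v + 4)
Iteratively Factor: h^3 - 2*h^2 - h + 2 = (h - 2)*(h^2 - 1) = (h - 2)*(h + 1)*(h - 1)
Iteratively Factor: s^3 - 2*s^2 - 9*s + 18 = (s - 3)*(s^2 + s - 6) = (s - 3)*(s - 2)*(s + 3)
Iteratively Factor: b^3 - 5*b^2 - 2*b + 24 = (b - 4)*(b^2 - b - 6) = (b - 4)*(b - 3)*(b + 2)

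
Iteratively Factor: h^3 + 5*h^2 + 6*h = (h)*(h^2 + 5*h + 6) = h*(h + 3)*(h + 2)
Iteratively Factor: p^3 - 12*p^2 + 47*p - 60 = (p - 3)*(p^2 - 9*p + 20) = (p - 4)*(p - 3)*(p - 5)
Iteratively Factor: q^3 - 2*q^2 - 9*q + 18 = (q + 3)*(q^2 - 5*q + 6) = (q - 3)*(q + 3)*(q - 2)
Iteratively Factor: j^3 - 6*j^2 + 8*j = (j)*(j^2 - 6*j + 8) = j*(j - 4)*(j - 2)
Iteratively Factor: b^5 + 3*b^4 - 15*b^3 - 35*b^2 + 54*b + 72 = (b + 3)*(b^4 - 15*b^2 + 10*b + 24) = (b + 3)*(b + 4)*(b^3 - 4*b^2 + b + 6) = (b + 1)*(b + 3)*(b + 4)*(b^2 - 5*b + 6) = (b - 2)*(b + 1)*(b + 3)*(b + 4)*(b - 3)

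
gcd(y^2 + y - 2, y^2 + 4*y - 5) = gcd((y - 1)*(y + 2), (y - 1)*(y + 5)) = y - 1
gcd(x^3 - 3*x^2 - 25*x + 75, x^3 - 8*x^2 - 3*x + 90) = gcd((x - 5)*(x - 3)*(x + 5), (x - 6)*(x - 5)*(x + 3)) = x - 5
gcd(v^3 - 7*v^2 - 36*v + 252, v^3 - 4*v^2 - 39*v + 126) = v^2 - v - 42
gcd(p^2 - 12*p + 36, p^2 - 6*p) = p - 6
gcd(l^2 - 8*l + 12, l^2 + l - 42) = l - 6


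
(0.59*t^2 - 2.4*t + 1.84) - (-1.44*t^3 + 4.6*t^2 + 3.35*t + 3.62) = 1.44*t^3 - 4.01*t^2 - 5.75*t - 1.78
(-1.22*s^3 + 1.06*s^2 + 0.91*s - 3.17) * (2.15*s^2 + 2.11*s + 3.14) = -2.623*s^5 - 0.2952*s^4 + 0.3623*s^3 - 1.567*s^2 - 3.8313*s - 9.9538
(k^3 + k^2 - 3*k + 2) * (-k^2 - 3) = -k^5 - k^4 - 5*k^2 + 9*k - 6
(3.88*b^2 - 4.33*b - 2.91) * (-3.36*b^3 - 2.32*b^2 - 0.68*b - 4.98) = -13.0368*b^5 + 5.5472*b^4 + 17.1848*b^3 - 9.6268*b^2 + 23.5422*b + 14.4918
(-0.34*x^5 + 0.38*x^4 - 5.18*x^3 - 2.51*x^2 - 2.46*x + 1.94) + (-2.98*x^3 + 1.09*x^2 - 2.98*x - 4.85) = -0.34*x^5 + 0.38*x^4 - 8.16*x^3 - 1.42*x^2 - 5.44*x - 2.91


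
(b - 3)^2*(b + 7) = b^3 + b^2 - 33*b + 63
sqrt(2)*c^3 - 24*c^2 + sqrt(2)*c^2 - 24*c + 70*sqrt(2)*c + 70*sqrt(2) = (c - 7*sqrt(2))*(c - 5*sqrt(2))*(sqrt(2)*c + sqrt(2))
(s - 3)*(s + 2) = s^2 - s - 6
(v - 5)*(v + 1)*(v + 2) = v^3 - 2*v^2 - 13*v - 10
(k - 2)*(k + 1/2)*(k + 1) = k^3 - k^2/2 - 5*k/2 - 1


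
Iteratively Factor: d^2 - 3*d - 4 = (d + 1)*(d - 4)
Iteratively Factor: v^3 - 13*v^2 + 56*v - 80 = (v - 4)*(v^2 - 9*v + 20) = (v - 4)^2*(v - 5)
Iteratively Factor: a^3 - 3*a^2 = (a)*(a^2 - 3*a) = a^2*(a - 3)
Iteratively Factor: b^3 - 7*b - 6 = (b + 1)*(b^2 - b - 6) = (b - 3)*(b + 1)*(b + 2)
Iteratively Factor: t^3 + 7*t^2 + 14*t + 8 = (t + 4)*(t^2 + 3*t + 2) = (t + 2)*(t + 4)*(t + 1)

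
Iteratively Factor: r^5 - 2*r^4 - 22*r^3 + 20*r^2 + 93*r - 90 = (r - 1)*(r^4 - r^3 - 23*r^2 - 3*r + 90) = (r - 5)*(r - 1)*(r^3 + 4*r^2 - 3*r - 18) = (r - 5)*(r - 1)*(r + 3)*(r^2 + r - 6) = (r - 5)*(r - 1)*(r + 3)^2*(r - 2)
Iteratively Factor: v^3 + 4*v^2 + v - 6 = (v - 1)*(v^2 + 5*v + 6) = (v - 1)*(v + 2)*(v + 3)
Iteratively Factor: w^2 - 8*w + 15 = (w - 3)*(w - 5)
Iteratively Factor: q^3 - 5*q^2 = (q - 5)*(q^2) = q*(q - 5)*(q)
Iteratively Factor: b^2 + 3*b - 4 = (b + 4)*(b - 1)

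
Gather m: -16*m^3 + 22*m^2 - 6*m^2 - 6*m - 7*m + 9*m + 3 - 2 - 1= -16*m^3 + 16*m^2 - 4*m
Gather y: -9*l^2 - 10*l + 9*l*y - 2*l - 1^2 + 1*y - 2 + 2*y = -9*l^2 - 12*l + y*(9*l + 3) - 3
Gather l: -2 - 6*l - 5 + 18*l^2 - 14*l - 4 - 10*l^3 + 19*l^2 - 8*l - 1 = -10*l^3 + 37*l^2 - 28*l - 12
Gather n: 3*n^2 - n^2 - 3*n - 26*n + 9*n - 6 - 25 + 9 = 2*n^2 - 20*n - 22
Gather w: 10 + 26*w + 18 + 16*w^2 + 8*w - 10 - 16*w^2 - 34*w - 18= 0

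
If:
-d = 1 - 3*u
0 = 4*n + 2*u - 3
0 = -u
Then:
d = -1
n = 3/4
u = 0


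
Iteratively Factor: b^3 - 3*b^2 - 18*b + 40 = (b + 4)*(b^2 - 7*b + 10) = (b - 5)*(b + 4)*(b - 2)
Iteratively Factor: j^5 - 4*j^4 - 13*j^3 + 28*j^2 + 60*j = (j - 5)*(j^4 + j^3 - 8*j^2 - 12*j) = (j - 5)*(j + 2)*(j^3 - j^2 - 6*j) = (j - 5)*(j - 3)*(j + 2)*(j^2 + 2*j) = (j - 5)*(j - 3)*(j + 2)^2*(j)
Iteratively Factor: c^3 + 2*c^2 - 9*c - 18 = (c + 3)*(c^2 - c - 6) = (c - 3)*(c + 3)*(c + 2)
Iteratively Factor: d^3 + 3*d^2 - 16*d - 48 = (d - 4)*(d^2 + 7*d + 12) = (d - 4)*(d + 4)*(d + 3)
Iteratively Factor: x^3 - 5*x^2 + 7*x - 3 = (x - 3)*(x^2 - 2*x + 1) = (x - 3)*(x - 1)*(x - 1)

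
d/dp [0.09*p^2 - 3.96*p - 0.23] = 0.18*p - 3.96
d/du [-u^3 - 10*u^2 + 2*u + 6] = -3*u^2 - 20*u + 2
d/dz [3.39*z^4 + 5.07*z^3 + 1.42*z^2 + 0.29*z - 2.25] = 13.56*z^3 + 15.21*z^2 + 2.84*z + 0.29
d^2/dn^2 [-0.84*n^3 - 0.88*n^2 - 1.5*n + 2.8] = -5.04*n - 1.76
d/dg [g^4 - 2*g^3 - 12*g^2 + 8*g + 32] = 4*g^3 - 6*g^2 - 24*g + 8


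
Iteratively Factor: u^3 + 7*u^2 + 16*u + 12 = (u + 2)*(u^2 + 5*u + 6) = (u + 2)^2*(u + 3)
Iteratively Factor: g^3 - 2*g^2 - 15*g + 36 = (g - 3)*(g^2 + g - 12) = (g - 3)^2*(g + 4)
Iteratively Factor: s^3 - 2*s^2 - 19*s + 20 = (s - 1)*(s^2 - s - 20) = (s - 5)*(s - 1)*(s + 4)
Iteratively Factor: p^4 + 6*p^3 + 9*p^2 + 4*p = (p + 4)*(p^3 + 2*p^2 + p) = (p + 1)*(p + 4)*(p^2 + p) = p*(p + 1)*(p + 4)*(p + 1)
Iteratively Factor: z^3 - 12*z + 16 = (z + 4)*(z^2 - 4*z + 4) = (z - 2)*(z + 4)*(z - 2)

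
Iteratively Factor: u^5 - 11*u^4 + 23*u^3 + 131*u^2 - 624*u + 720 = (u + 4)*(u^4 - 15*u^3 + 83*u^2 - 201*u + 180) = (u - 5)*(u + 4)*(u^3 - 10*u^2 + 33*u - 36) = (u - 5)*(u - 3)*(u + 4)*(u^2 - 7*u + 12) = (u - 5)*(u - 3)^2*(u + 4)*(u - 4)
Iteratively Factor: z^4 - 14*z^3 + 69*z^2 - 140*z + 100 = (z - 2)*(z^3 - 12*z^2 + 45*z - 50) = (z - 5)*(z - 2)*(z^2 - 7*z + 10) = (z - 5)*(z - 2)^2*(z - 5)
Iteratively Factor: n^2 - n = (n - 1)*(n)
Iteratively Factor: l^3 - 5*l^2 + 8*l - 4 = (l - 2)*(l^2 - 3*l + 2) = (l - 2)^2*(l - 1)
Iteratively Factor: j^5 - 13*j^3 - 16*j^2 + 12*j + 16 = (j - 1)*(j^4 + j^3 - 12*j^2 - 28*j - 16) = (j - 4)*(j - 1)*(j^3 + 5*j^2 + 8*j + 4) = (j - 4)*(j - 1)*(j + 2)*(j^2 + 3*j + 2) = (j - 4)*(j - 1)*(j + 1)*(j + 2)*(j + 2)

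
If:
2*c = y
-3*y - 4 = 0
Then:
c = -2/3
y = -4/3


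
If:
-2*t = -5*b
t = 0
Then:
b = 0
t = 0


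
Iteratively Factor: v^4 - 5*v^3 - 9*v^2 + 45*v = (v + 3)*(v^3 - 8*v^2 + 15*v) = (v - 5)*(v + 3)*(v^2 - 3*v) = v*(v - 5)*(v + 3)*(v - 3)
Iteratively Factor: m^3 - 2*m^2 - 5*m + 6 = (m + 2)*(m^2 - 4*m + 3) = (m - 3)*(m + 2)*(m - 1)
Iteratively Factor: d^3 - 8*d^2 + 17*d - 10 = (d - 2)*(d^2 - 6*d + 5) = (d - 5)*(d - 2)*(d - 1)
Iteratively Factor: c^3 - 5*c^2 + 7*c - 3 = (c - 1)*(c^2 - 4*c + 3) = (c - 3)*(c - 1)*(c - 1)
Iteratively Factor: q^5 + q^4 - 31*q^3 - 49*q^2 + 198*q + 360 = (q - 3)*(q^4 + 4*q^3 - 19*q^2 - 106*q - 120) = (q - 3)*(q + 3)*(q^3 + q^2 - 22*q - 40) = (q - 3)*(q + 3)*(q + 4)*(q^2 - 3*q - 10) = (q - 3)*(q + 2)*(q + 3)*(q + 4)*(q - 5)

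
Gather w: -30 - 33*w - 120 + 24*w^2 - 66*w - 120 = 24*w^2 - 99*w - 270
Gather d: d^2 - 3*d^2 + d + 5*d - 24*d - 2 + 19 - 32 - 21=-2*d^2 - 18*d - 36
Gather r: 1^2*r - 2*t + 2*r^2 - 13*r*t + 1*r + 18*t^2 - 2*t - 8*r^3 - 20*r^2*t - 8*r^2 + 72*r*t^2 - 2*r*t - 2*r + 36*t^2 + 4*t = -8*r^3 + r^2*(-20*t - 6) + r*(72*t^2 - 15*t) + 54*t^2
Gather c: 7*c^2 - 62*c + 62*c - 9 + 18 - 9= 7*c^2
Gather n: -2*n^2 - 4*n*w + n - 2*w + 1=-2*n^2 + n*(1 - 4*w) - 2*w + 1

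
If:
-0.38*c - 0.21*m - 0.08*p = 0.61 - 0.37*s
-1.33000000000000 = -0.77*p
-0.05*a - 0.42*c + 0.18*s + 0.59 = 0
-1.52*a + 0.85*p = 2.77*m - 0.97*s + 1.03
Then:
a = 8.19585184117521 - 0.832570944968772*s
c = 0.527687017258187*s + 0.429065257002952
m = 0.807042540199471*s - 4.33917436115686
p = 1.73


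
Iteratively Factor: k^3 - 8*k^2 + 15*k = (k - 5)*(k^2 - 3*k) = k*(k - 5)*(k - 3)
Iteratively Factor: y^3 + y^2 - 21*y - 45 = (y - 5)*(y^2 + 6*y + 9) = (y - 5)*(y + 3)*(y + 3)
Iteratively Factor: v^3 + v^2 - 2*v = (v - 1)*(v^2 + 2*v) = (v - 1)*(v + 2)*(v)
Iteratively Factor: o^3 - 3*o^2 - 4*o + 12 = (o - 3)*(o^2 - 4) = (o - 3)*(o + 2)*(o - 2)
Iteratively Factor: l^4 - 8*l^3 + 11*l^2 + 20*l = (l)*(l^3 - 8*l^2 + 11*l + 20) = l*(l + 1)*(l^2 - 9*l + 20) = l*(l - 5)*(l + 1)*(l - 4)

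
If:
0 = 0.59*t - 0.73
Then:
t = 1.24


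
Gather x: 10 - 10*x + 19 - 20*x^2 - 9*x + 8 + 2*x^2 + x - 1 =-18*x^2 - 18*x + 36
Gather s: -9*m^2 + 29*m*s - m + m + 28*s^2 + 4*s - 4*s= -9*m^2 + 29*m*s + 28*s^2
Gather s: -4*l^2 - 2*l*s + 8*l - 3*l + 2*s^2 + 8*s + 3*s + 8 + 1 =-4*l^2 + 5*l + 2*s^2 + s*(11 - 2*l) + 9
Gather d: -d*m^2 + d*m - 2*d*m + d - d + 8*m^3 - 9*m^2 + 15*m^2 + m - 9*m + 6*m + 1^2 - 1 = d*(-m^2 - m) + 8*m^3 + 6*m^2 - 2*m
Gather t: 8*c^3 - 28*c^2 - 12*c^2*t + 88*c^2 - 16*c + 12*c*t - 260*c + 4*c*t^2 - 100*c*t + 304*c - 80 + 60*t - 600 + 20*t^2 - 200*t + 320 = 8*c^3 + 60*c^2 + 28*c + t^2*(4*c + 20) + t*(-12*c^2 - 88*c - 140) - 360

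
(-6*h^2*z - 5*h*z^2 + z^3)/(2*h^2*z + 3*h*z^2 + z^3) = (-6*h + z)/(2*h + z)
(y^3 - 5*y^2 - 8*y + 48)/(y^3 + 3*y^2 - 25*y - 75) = (y^2 - 8*y + 16)/(y^2 - 25)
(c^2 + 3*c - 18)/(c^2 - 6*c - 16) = (-c^2 - 3*c + 18)/(-c^2 + 6*c + 16)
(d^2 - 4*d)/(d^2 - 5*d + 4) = d/(d - 1)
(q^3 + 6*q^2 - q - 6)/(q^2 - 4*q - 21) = (-q^3 - 6*q^2 + q + 6)/(-q^2 + 4*q + 21)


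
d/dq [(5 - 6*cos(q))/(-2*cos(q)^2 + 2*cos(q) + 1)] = 4*(3*cos(q)^2 - 5*cos(q) + 4)*sin(q)/(2*cos(q) - cos(2*q))^2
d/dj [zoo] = 0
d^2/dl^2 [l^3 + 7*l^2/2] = 6*l + 7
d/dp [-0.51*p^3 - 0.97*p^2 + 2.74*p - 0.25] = -1.53*p^2 - 1.94*p + 2.74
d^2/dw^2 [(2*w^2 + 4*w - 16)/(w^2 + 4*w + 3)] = 4*(-2*w^3 - 33*w^2 - 114*w - 119)/(w^6 + 12*w^5 + 57*w^4 + 136*w^3 + 171*w^2 + 108*w + 27)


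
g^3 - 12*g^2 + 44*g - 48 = (g - 6)*(g - 4)*(g - 2)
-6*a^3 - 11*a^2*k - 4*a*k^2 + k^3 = (-6*a + k)*(a + k)^2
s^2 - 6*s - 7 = (s - 7)*(s + 1)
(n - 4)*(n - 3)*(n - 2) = n^3 - 9*n^2 + 26*n - 24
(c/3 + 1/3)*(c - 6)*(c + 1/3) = c^3/3 - 14*c^2/9 - 23*c/9 - 2/3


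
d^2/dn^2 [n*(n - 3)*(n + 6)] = 6*n + 6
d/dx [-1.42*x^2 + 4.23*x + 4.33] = 4.23 - 2.84*x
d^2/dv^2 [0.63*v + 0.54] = 0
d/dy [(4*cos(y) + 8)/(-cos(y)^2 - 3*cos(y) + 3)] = 4*(sin(y)^2 - 4*cos(y) - 10)*sin(y)/(cos(y)^2 + 3*cos(y) - 3)^2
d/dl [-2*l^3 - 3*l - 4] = -6*l^2 - 3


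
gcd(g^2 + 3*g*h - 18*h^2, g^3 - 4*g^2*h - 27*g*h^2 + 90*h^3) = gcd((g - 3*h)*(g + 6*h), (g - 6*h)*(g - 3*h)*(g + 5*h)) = g - 3*h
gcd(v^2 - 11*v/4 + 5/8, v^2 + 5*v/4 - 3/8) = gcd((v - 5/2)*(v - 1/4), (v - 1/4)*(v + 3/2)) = v - 1/4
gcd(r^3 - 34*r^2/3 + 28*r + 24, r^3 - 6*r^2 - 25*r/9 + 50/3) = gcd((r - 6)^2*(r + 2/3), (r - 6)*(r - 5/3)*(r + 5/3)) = r - 6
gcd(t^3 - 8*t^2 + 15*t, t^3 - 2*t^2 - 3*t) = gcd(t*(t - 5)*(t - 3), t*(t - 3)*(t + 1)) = t^2 - 3*t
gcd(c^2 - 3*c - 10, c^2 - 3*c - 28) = 1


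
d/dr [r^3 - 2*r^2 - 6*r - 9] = 3*r^2 - 4*r - 6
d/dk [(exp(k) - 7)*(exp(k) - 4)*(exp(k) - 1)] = 3*(exp(2*k) - 8*exp(k) + 13)*exp(k)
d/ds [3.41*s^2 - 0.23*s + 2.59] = 6.82*s - 0.23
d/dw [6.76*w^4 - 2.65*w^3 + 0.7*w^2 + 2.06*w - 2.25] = 27.04*w^3 - 7.95*w^2 + 1.4*w + 2.06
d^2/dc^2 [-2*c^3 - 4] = -12*c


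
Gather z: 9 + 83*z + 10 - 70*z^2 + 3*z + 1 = -70*z^2 + 86*z + 20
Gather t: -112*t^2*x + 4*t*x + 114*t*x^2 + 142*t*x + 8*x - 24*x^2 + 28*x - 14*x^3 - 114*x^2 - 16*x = -112*t^2*x + t*(114*x^2 + 146*x) - 14*x^3 - 138*x^2 + 20*x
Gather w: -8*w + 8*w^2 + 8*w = 8*w^2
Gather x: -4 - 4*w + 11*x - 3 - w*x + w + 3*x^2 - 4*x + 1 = -3*w + 3*x^2 + x*(7 - w) - 6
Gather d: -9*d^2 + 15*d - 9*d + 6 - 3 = -9*d^2 + 6*d + 3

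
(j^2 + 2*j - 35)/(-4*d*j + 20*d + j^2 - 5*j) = (-j - 7)/(4*d - j)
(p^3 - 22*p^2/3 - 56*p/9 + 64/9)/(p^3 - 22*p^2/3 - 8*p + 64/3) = (9*p^2 + 6*p - 8)/(3*(3*p^2 + 2*p - 8))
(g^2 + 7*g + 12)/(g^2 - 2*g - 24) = (g + 3)/(g - 6)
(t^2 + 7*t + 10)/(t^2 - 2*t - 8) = (t + 5)/(t - 4)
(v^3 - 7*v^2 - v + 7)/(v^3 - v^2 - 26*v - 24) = (v^2 - 8*v + 7)/(v^2 - 2*v - 24)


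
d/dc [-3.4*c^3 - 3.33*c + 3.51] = -10.2*c^2 - 3.33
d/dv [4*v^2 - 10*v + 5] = 8*v - 10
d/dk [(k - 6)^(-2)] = -2/(k - 6)^3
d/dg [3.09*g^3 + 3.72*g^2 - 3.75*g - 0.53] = 9.27*g^2 + 7.44*g - 3.75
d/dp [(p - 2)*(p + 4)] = 2*p + 2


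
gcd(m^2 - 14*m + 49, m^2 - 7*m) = m - 7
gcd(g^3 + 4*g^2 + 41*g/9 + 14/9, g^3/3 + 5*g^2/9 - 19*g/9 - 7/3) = g + 1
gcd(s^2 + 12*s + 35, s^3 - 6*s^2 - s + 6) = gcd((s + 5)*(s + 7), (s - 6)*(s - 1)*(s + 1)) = 1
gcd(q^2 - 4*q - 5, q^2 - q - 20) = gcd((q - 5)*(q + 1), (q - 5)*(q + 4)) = q - 5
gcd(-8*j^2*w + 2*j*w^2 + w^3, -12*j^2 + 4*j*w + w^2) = -2*j + w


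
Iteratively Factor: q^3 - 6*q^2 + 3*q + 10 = (q - 5)*(q^2 - q - 2) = (q - 5)*(q - 2)*(q + 1)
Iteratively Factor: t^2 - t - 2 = (t - 2)*(t + 1)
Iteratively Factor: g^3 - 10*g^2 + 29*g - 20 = (g - 5)*(g^2 - 5*g + 4) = (g - 5)*(g - 4)*(g - 1)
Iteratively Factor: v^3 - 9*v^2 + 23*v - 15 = (v - 1)*(v^2 - 8*v + 15) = (v - 3)*(v - 1)*(v - 5)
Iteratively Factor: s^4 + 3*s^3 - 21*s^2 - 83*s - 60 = (s - 5)*(s^3 + 8*s^2 + 19*s + 12) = (s - 5)*(s + 4)*(s^2 + 4*s + 3) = (s - 5)*(s + 1)*(s + 4)*(s + 3)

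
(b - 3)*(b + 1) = b^2 - 2*b - 3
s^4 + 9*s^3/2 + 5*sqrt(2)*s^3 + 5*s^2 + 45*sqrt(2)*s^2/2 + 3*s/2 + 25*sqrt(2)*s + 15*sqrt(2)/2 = (s + 1/2)*(s + 1)*(s + 3)*(s + 5*sqrt(2))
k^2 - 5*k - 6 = (k - 6)*(k + 1)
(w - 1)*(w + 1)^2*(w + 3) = w^4 + 4*w^3 + 2*w^2 - 4*w - 3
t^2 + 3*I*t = t*(t + 3*I)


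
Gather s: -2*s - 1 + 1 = -2*s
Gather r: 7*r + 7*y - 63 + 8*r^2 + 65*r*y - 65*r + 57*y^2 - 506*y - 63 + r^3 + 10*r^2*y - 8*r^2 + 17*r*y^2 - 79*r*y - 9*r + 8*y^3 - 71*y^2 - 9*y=r^3 + 10*r^2*y + r*(17*y^2 - 14*y - 67) + 8*y^3 - 14*y^2 - 508*y - 126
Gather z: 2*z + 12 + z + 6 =3*z + 18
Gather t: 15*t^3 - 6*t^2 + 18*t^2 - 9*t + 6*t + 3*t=15*t^3 + 12*t^2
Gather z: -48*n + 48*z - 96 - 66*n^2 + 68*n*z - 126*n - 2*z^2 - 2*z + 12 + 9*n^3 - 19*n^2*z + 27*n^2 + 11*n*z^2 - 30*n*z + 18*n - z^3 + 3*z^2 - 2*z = 9*n^3 - 39*n^2 - 156*n - z^3 + z^2*(11*n + 1) + z*(-19*n^2 + 38*n + 44) - 84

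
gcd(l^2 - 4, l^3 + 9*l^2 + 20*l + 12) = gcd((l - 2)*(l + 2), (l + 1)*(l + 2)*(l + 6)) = l + 2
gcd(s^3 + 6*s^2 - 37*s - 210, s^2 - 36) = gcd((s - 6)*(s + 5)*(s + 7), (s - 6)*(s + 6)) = s - 6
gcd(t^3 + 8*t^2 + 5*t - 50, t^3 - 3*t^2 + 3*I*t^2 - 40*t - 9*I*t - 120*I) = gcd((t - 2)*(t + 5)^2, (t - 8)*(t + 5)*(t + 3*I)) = t + 5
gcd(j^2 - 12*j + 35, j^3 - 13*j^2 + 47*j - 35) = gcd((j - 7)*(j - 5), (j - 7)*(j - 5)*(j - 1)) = j^2 - 12*j + 35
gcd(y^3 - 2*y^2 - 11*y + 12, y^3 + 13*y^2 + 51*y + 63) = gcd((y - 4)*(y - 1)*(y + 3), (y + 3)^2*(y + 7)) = y + 3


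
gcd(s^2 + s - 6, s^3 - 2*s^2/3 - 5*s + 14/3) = s - 2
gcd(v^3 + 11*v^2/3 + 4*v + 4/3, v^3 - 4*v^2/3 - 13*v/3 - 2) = v^2 + 5*v/3 + 2/3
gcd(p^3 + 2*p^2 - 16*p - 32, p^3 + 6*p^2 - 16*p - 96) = p^2 - 16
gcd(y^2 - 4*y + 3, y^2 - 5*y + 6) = y - 3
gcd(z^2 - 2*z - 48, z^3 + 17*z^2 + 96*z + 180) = z + 6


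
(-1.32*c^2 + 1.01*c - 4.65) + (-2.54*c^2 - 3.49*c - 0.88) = -3.86*c^2 - 2.48*c - 5.53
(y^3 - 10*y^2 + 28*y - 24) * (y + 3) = y^4 - 7*y^3 - 2*y^2 + 60*y - 72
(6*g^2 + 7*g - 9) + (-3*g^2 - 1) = 3*g^2 + 7*g - 10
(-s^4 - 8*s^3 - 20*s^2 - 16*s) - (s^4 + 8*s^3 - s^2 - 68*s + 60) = -2*s^4 - 16*s^3 - 19*s^2 + 52*s - 60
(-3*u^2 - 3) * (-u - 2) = 3*u^3 + 6*u^2 + 3*u + 6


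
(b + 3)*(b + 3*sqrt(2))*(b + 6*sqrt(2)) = b^3 + 3*b^2 + 9*sqrt(2)*b^2 + 36*b + 27*sqrt(2)*b + 108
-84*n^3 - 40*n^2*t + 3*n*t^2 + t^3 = (-6*n + t)*(2*n + t)*(7*n + t)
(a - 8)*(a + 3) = a^2 - 5*a - 24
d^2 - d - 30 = (d - 6)*(d + 5)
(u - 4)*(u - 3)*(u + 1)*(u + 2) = u^4 - 4*u^3 - 7*u^2 + 22*u + 24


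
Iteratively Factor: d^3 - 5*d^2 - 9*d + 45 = (d + 3)*(d^2 - 8*d + 15) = (d - 3)*(d + 3)*(d - 5)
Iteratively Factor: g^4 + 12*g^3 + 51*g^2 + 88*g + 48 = (g + 3)*(g^3 + 9*g^2 + 24*g + 16) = (g + 1)*(g + 3)*(g^2 + 8*g + 16) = (g + 1)*(g + 3)*(g + 4)*(g + 4)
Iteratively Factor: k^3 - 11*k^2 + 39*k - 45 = (k - 3)*(k^2 - 8*k + 15) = (k - 3)^2*(k - 5)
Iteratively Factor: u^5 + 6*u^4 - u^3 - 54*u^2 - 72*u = (u)*(u^4 + 6*u^3 - u^2 - 54*u - 72) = u*(u + 2)*(u^3 + 4*u^2 - 9*u - 36) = u*(u + 2)*(u + 4)*(u^2 - 9) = u*(u - 3)*(u + 2)*(u + 4)*(u + 3)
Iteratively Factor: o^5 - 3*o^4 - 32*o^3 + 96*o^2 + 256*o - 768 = (o + 4)*(o^4 - 7*o^3 - 4*o^2 + 112*o - 192) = (o - 4)*(o + 4)*(o^3 - 3*o^2 - 16*o + 48) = (o - 4)^2*(o + 4)*(o^2 + o - 12) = (o - 4)^2*(o - 3)*(o + 4)*(o + 4)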